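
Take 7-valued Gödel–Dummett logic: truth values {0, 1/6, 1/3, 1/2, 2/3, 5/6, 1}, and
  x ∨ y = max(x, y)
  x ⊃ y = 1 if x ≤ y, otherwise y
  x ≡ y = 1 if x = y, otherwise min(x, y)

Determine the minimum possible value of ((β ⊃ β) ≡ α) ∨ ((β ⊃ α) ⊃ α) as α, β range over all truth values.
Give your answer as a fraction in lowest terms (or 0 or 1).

Take α = 0, β = 0:
β ⊃ β = 0 ⊃ 0 = 1
(β ⊃ β) ≡ α = 1 ≡ 0 = 0
β ⊃ α = 0 ⊃ 0 = 1
(β ⊃ α) ⊃ α = 1 ⊃ 0 = 0
((β ⊃ β) ≡ α) ∨ ((β ⊃ α) ⊃ α) = 0 ∨ 0 = 0
No assignment yields a value below 0, so this is the minimum.

0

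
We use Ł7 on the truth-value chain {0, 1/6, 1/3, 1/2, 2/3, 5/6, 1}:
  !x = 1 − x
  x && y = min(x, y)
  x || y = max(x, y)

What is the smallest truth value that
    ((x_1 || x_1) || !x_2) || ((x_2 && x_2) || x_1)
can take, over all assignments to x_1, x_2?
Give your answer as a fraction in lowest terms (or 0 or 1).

1/2

Take x_1 = 0, x_2 = 1/2:
x_1 || x_1 = 0 || 0 = 0
!x_2 = !1/2 = 1/2
(x_1 || x_1) || !x_2 = 0 || 1/2 = 1/2
x_2 && x_2 = 1/2 && 1/2 = 1/2
(x_2 && x_2) || x_1 = 1/2 || 0 = 1/2
((x_1 || x_1) || !x_2) || ((x_2 && x_2) || x_1) = 1/2 || 1/2 = 1/2
No assignment yields a value below 1/2, so this is the minimum.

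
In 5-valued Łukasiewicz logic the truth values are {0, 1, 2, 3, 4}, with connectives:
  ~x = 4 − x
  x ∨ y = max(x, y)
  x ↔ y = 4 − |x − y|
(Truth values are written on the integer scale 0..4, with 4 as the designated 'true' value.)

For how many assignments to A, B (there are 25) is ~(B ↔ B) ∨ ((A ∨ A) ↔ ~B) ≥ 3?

value 4: 5 assignments (counts)
value 3: 8 assignments (counts)
value 2: 6 assignments
value 1: 4 assignments
value 0: 2 assignments
So 13 of the 25 assignments meet the threshold.

13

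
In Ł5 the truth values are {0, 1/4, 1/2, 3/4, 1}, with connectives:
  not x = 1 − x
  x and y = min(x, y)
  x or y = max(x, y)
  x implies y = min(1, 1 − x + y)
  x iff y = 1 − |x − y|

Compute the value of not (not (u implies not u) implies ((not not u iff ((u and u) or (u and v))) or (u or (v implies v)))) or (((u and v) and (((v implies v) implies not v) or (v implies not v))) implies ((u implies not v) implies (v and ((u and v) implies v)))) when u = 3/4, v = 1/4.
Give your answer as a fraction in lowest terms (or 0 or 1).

1

not u = not 3/4 = 1/4
u implies not u = 3/4 implies 1/4 = 1/2
not (u implies not u) = not 1/2 = 1/2
not u = not 3/4 = 1/4
not not u = not 1/4 = 3/4
u and u = 3/4 and 3/4 = 3/4
u and v = 3/4 and 1/4 = 1/4
(u and u) or (u and v) = 3/4 or 1/4 = 3/4
not not u iff ((u and u) or (u and v)) = 3/4 iff 3/4 = 1
v implies v = 1/4 implies 1/4 = 1
u or (v implies v) = 3/4 or 1 = 1
(not not u iff ((u and u) or (u and v))) or (u or (v implies v)) = 1 or 1 = 1
not (u implies not u) implies ((not not u iff ((u and u) or (u and v))) or (u or (v implies v))) = 1/2 implies 1 = 1
not (not (u implies not u) implies ((not not u iff ((u and u) or (u and v))) or (u or (v implies v)))) = not 1 = 0
u and v = 3/4 and 1/4 = 1/4
v implies v = 1/4 implies 1/4 = 1
not v = not 1/4 = 3/4
(v implies v) implies not v = 1 implies 3/4 = 3/4
not v = not 1/4 = 3/4
v implies not v = 1/4 implies 3/4 = 1
((v implies v) implies not v) or (v implies not v) = 3/4 or 1 = 1
(u and v) and (((v implies v) implies not v) or (v implies not v)) = 1/4 and 1 = 1/4
not v = not 1/4 = 3/4
u implies not v = 3/4 implies 3/4 = 1
u and v = 3/4 and 1/4 = 1/4
(u and v) implies v = 1/4 implies 1/4 = 1
v and ((u and v) implies v) = 1/4 and 1 = 1/4
(u implies not v) implies (v and ((u and v) implies v)) = 1 implies 1/4 = 1/4
((u and v) and (((v implies v) implies not v) or (v implies not v))) implies ((u implies not v) implies (v and ((u and v) implies v))) = 1/4 implies 1/4 = 1
not (not (u implies not u) implies ((not not u iff ((u and u) or (u and v))) or (u or (v implies v)))) or (((u and v) and (((v implies v) implies not v) or (v implies not v))) implies ((u implies not v) implies (v and ((u and v) implies v)))) = 0 or 1 = 1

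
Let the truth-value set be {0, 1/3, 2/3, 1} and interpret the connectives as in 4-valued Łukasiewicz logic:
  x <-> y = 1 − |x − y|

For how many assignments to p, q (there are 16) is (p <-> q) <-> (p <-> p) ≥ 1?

4

p = 0, q = 0 ↦ 1  ≥
p = 0, q = 1/3 ↦ 2/3  <
p = 0, q = 2/3 ↦ 1/3  <
p = 0, q = 1 ↦ 0  <
p = 1/3, q = 0 ↦ 2/3  <
p = 1/3, q = 1/3 ↦ 1  ≥
p = 1/3, q = 2/3 ↦ 2/3  <
p = 1/3, q = 1 ↦ 1/3  <
p = 2/3, q = 0 ↦ 1/3  <
p = 2/3, q = 1/3 ↦ 2/3  <
p = 2/3, q = 2/3 ↦ 1  ≥
p = 2/3, q = 1 ↦ 2/3  <
p = 1, q = 0 ↦ 0  <
p = 1, q = 1/3 ↦ 1/3  <
p = 1, q = 2/3 ↦ 2/3  <
p = 1, q = 1 ↦ 1  ≥
So 4 of the 16 assignments meet the threshold.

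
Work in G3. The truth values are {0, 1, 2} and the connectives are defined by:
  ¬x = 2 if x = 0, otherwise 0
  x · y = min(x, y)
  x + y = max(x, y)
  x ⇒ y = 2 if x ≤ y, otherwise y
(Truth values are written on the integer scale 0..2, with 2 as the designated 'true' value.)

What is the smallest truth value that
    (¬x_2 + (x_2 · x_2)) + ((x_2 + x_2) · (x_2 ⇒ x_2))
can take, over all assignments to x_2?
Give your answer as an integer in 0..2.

Take x_2 = 1:
¬x_2 = ¬1 = 0
x_2 · x_2 = 1 · 1 = 1
¬x_2 + (x_2 · x_2) = 0 + 1 = 1
x_2 + x_2 = 1 + 1 = 1
x_2 ⇒ x_2 = 1 ⇒ 1 = 2
(x_2 + x_2) · (x_2 ⇒ x_2) = 1 · 2 = 1
(¬x_2 + (x_2 · x_2)) + ((x_2 + x_2) · (x_2 ⇒ x_2)) = 1 + 1 = 1
No assignment yields a value below 1, so this is the minimum.

1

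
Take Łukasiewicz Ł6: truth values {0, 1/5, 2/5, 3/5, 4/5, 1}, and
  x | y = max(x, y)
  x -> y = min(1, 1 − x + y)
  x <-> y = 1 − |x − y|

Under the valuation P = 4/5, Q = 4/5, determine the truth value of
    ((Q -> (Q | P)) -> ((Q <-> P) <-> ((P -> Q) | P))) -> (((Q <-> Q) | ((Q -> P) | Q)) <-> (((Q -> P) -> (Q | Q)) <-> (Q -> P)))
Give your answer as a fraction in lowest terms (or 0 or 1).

Q | P = 4/5 | 4/5 = 4/5
Q -> (Q | P) = 4/5 -> 4/5 = 1
Q <-> P = 4/5 <-> 4/5 = 1
P -> Q = 4/5 -> 4/5 = 1
(P -> Q) | P = 1 | 4/5 = 1
(Q <-> P) <-> ((P -> Q) | P) = 1 <-> 1 = 1
(Q -> (Q | P)) -> ((Q <-> P) <-> ((P -> Q) | P)) = 1 -> 1 = 1
Q <-> Q = 4/5 <-> 4/5 = 1
Q -> P = 4/5 -> 4/5 = 1
(Q -> P) | Q = 1 | 4/5 = 1
(Q <-> Q) | ((Q -> P) | Q) = 1 | 1 = 1
Q -> P = 4/5 -> 4/5 = 1
Q | Q = 4/5 | 4/5 = 4/5
(Q -> P) -> (Q | Q) = 1 -> 4/5 = 4/5
Q -> P = 4/5 -> 4/5 = 1
((Q -> P) -> (Q | Q)) <-> (Q -> P) = 4/5 <-> 1 = 4/5
((Q <-> Q) | ((Q -> P) | Q)) <-> (((Q -> P) -> (Q | Q)) <-> (Q -> P)) = 1 <-> 4/5 = 4/5
((Q -> (Q | P)) -> ((Q <-> P) <-> ((P -> Q) | P))) -> (((Q <-> Q) | ((Q -> P) | Q)) <-> (((Q -> P) -> (Q | Q)) <-> (Q -> P))) = 1 -> 4/5 = 4/5

4/5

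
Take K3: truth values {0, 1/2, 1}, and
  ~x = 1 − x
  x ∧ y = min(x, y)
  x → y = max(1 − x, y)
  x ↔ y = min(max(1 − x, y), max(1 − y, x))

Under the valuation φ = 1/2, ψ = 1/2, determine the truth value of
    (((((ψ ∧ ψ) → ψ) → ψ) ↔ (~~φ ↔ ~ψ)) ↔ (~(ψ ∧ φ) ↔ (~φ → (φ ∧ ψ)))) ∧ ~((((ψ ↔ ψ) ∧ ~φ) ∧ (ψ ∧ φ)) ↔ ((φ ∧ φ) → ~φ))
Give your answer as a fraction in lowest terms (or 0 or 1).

1/2

ψ ∧ ψ = 1/2 ∧ 1/2 = 1/2
(ψ ∧ ψ) → ψ = 1/2 → 1/2 = 1/2
((ψ ∧ ψ) → ψ) → ψ = 1/2 → 1/2 = 1/2
~φ = ~1/2 = 1/2
~~φ = ~1/2 = 1/2
~ψ = ~1/2 = 1/2
~~φ ↔ ~ψ = 1/2 ↔ 1/2 = 1/2
(((ψ ∧ ψ) → ψ) → ψ) ↔ (~~φ ↔ ~ψ) = 1/2 ↔ 1/2 = 1/2
ψ ∧ φ = 1/2 ∧ 1/2 = 1/2
~(ψ ∧ φ) = ~1/2 = 1/2
~φ = ~1/2 = 1/2
φ ∧ ψ = 1/2 ∧ 1/2 = 1/2
~φ → (φ ∧ ψ) = 1/2 → 1/2 = 1/2
~(ψ ∧ φ) ↔ (~φ → (φ ∧ ψ)) = 1/2 ↔ 1/2 = 1/2
((((ψ ∧ ψ) → ψ) → ψ) ↔ (~~φ ↔ ~ψ)) ↔ (~(ψ ∧ φ) ↔ (~φ → (φ ∧ ψ))) = 1/2 ↔ 1/2 = 1/2
ψ ↔ ψ = 1/2 ↔ 1/2 = 1/2
~φ = ~1/2 = 1/2
(ψ ↔ ψ) ∧ ~φ = 1/2 ∧ 1/2 = 1/2
ψ ∧ φ = 1/2 ∧ 1/2 = 1/2
((ψ ↔ ψ) ∧ ~φ) ∧ (ψ ∧ φ) = 1/2 ∧ 1/2 = 1/2
φ ∧ φ = 1/2 ∧ 1/2 = 1/2
~φ = ~1/2 = 1/2
(φ ∧ φ) → ~φ = 1/2 → 1/2 = 1/2
(((ψ ↔ ψ) ∧ ~φ) ∧ (ψ ∧ φ)) ↔ ((φ ∧ φ) → ~φ) = 1/2 ↔ 1/2 = 1/2
~((((ψ ↔ ψ) ∧ ~φ) ∧ (ψ ∧ φ)) ↔ ((φ ∧ φ) → ~φ)) = ~1/2 = 1/2
(((((ψ ∧ ψ) → ψ) → ψ) ↔ (~~φ ↔ ~ψ)) ↔ (~(ψ ∧ φ) ↔ (~φ → (φ ∧ ψ)))) ∧ ~((((ψ ↔ ψ) ∧ ~φ) ∧ (ψ ∧ φ)) ↔ ((φ ∧ φ) → ~φ)) = 1/2 ∧ 1/2 = 1/2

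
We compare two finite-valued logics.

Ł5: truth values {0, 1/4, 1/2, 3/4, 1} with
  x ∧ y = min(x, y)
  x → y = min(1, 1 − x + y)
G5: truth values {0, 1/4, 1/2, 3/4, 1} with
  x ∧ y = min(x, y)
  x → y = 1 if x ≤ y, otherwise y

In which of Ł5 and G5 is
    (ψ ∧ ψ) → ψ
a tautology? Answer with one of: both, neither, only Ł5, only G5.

In Ł5: every assignment gives 1 — tautology.
In G5: every assignment gives 1 — tautology.

both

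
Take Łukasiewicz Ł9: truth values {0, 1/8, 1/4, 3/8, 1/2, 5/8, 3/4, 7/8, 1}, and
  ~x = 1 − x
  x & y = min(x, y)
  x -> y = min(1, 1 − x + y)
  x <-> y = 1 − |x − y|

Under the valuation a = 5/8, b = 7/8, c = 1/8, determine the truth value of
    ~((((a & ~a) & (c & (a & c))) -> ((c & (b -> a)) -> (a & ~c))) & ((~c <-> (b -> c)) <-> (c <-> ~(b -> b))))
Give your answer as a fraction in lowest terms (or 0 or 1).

~a = ~5/8 = 3/8
a & ~a = 5/8 & 3/8 = 3/8
a & c = 5/8 & 1/8 = 1/8
c & (a & c) = 1/8 & 1/8 = 1/8
(a & ~a) & (c & (a & c)) = 3/8 & 1/8 = 1/8
b -> a = 7/8 -> 5/8 = 3/4
c & (b -> a) = 1/8 & 3/4 = 1/8
~c = ~1/8 = 7/8
a & ~c = 5/8 & 7/8 = 5/8
(c & (b -> a)) -> (a & ~c) = 1/8 -> 5/8 = 1
((a & ~a) & (c & (a & c))) -> ((c & (b -> a)) -> (a & ~c)) = 1/8 -> 1 = 1
~c = ~1/8 = 7/8
b -> c = 7/8 -> 1/8 = 1/4
~c <-> (b -> c) = 7/8 <-> 1/4 = 3/8
b -> b = 7/8 -> 7/8 = 1
~(b -> b) = ~1 = 0
c <-> ~(b -> b) = 1/8 <-> 0 = 7/8
(~c <-> (b -> c)) <-> (c <-> ~(b -> b)) = 3/8 <-> 7/8 = 1/2
(((a & ~a) & (c & (a & c))) -> ((c & (b -> a)) -> (a & ~c))) & ((~c <-> (b -> c)) <-> (c <-> ~(b -> b))) = 1 & 1/2 = 1/2
~((((a & ~a) & (c & (a & c))) -> ((c & (b -> a)) -> (a & ~c))) & ((~c <-> (b -> c)) <-> (c <-> ~(b -> b)))) = ~1/2 = 1/2

1/2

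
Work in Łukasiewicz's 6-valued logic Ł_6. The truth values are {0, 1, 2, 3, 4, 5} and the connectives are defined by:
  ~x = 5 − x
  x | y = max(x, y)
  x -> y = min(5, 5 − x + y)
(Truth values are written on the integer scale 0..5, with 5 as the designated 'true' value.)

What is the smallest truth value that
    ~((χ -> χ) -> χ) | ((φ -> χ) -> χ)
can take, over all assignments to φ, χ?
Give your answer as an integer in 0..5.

Take φ = 0, χ = 2:
χ -> χ = 2 -> 2 = 5
(χ -> χ) -> χ = 5 -> 2 = 2
~((χ -> χ) -> χ) = ~2 = 3
φ -> χ = 0 -> 2 = 5
(φ -> χ) -> χ = 5 -> 2 = 2
~((χ -> χ) -> χ) | ((φ -> χ) -> χ) = 3 | 2 = 3
No assignment yields a value below 3, so this is the minimum.

3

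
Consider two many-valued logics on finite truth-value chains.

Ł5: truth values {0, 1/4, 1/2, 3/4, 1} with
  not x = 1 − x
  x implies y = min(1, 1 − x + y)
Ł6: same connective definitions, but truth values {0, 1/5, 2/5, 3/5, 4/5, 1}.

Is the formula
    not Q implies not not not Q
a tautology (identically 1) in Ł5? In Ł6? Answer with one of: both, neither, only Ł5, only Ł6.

both

In Ł5: every assignment gives 1 — tautology.
In Ł6: every assignment gives 1 — tautology.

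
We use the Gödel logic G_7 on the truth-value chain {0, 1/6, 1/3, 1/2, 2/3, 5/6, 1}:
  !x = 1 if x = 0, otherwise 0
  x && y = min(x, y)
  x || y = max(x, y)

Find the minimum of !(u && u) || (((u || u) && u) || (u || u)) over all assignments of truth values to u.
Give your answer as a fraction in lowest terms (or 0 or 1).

Take u = 1/6:
u && u = 1/6 && 1/6 = 1/6
!(u && u) = !1/6 = 0
u || u = 1/6 || 1/6 = 1/6
(u || u) && u = 1/6 && 1/6 = 1/6
u || u = 1/6 || 1/6 = 1/6
((u || u) && u) || (u || u) = 1/6 || 1/6 = 1/6
!(u && u) || (((u || u) && u) || (u || u)) = 0 || 1/6 = 1/6
No assignment yields a value below 1/6, so this is the minimum.

1/6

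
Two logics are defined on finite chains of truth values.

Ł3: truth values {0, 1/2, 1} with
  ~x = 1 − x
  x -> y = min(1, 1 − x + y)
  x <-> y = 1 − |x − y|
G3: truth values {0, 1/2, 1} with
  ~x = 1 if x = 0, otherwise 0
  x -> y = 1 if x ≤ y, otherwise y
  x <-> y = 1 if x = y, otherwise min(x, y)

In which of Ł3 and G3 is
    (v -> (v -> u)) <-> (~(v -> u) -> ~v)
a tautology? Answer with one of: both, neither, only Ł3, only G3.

In Ł3: every assignment gives 1 — tautology.
In G3: at u = 1/2, v = 1 the value is 1/2 — not a tautology.

only Ł3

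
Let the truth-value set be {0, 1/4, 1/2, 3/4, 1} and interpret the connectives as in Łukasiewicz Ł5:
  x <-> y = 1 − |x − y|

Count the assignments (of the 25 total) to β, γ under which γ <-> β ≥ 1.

value 1: 5 assignments (counts)
value 3/4: 8 assignments
value 1/2: 6 assignments
value 1/4: 4 assignments
value 0: 2 assignments
So 5 of the 25 assignments meet the threshold.

5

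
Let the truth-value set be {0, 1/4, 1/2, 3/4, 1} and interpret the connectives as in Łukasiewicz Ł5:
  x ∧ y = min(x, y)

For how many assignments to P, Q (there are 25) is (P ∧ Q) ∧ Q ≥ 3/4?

value 1: 1 assignment (counts)
value 3/4: 3 assignments (counts)
value 1/2: 5 assignments
value 1/4: 7 assignments
value 0: 9 assignments
So 4 of the 25 assignments meet the threshold.

4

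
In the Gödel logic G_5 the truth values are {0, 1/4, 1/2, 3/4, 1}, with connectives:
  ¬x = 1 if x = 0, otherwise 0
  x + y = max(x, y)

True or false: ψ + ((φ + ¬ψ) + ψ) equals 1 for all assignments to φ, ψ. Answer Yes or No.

No

Counterexample: take φ = 0, ψ = 1/4.
¬ψ = ¬1/4 = 0
φ + ¬ψ = 0 + 0 = 0
(φ + ¬ψ) + ψ = 0 + 1/4 = 1/4
ψ + ((φ + ¬ψ) + ψ) = 1/4 + 1/4 = 1/4
This gives 1/4 ≠ 1.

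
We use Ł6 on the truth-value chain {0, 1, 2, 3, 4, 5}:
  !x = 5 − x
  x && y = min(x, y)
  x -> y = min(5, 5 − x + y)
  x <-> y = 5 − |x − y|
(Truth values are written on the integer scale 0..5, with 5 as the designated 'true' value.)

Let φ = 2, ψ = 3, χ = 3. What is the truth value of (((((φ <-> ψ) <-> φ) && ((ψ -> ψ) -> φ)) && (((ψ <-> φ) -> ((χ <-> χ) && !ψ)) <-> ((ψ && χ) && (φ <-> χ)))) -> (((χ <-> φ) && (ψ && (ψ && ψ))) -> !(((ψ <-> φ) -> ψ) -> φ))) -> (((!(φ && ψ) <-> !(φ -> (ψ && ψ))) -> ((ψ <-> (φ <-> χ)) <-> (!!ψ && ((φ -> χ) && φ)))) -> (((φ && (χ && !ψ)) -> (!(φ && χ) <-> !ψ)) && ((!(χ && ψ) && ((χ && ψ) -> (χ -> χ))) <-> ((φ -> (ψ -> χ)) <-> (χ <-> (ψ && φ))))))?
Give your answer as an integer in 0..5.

φ <-> ψ = 2 <-> 3 = 4
(φ <-> ψ) <-> φ = 4 <-> 2 = 3
ψ -> ψ = 3 -> 3 = 5
(ψ -> ψ) -> φ = 5 -> 2 = 2
((φ <-> ψ) <-> φ) && ((ψ -> ψ) -> φ) = 3 && 2 = 2
ψ <-> φ = 3 <-> 2 = 4
χ <-> χ = 3 <-> 3 = 5
!ψ = !3 = 2
(χ <-> χ) && !ψ = 5 && 2 = 2
(ψ <-> φ) -> ((χ <-> χ) && !ψ) = 4 -> 2 = 3
ψ && χ = 3 && 3 = 3
φ <-> χ = 2 <-> 3 = 4
(ψ && χ) && (φ <-> χ) = 3 && 4 = 3
((ψ <-> φ) -> ((χ <-> χ) && !ψ)) <-> ((ψ && χ) && (φ <-> χ)) = 3 <-> 3 = 5
(((φ <-> ψ) <-> φ) && ((ψ -> ψ) -> φ)) && (((ψ <-> φ) -> ((χ <-> χ) && !ψ)) <-> ((ψ && χ) && (φ <-> χ))) = 2 && 5 = 2
χ <-> φ = 3 <-> 2 = 4
ψ && ψ = 3 && 3 = 3
ψ && (ψ && ψ) = 3 && 3 = 3
(χ <-> φ) && (ψ && (ψ && ψ)) = 4 && 3 = 3
ψ <-> φ = 3 <-> 2 = 4
(ψ <-> φ) -> ψ = 4 -> 3 = 4
((ψ <-> φ) -> ψ) -> φ = 4 -> 2 = 3
!(((ψ <-> φ) -> ψ) -> φ) = !3 = 2
((χ <-> φ) && (ψ && (ψ && ψ))) -> !(((ψ <-> φ) -> ψ) -> φ) = 3 -> 2 = 4
((((φ <-> ψ) <-> φ) && ((ψ -> ψ) -> φ)) && (((ψ <-> φ) -> ((χ <-> χ) && !ψ)) <-> ((ψ && χ) && (φ <-> χ)))) -> (((χ <-> φ) && (ψ && (ψ && ψ))) -> !(((ψ <-> φ) -> ψ) -> φ)) = 2 -> 4 = 5
φ && ψ = 2 && 3 = 2
!(φ && ψ) = !2 = 3
ψ && ψ = 3 && 3 = 3
φ -> (ψ && ψ) = 2 -> 3 = 5
!(φ -> (ψ && ψ)) = !5 = 0
!(φ && ψ) <-> !(φ -> (ψ && ψ)) = 3 <-> 0 = 2
φ <-> χ = 2 <-> 3 = 4
ψ <-> (φ <-> χ) = 3 <-> 4 = 4
!ψ = !3 = 2
!!ψ = !2 = 3
φ -> χ = 2 -> 3 = 5
(φ -> χ) && φ = 5 && 2 = 2
!!ψ && ((φ -> χ) && φ) = 3 && 2 = 2
(ψ <-> (φ <-> χ)) <-> (!!ψ && ((φ -> χ) && φ)) = 4 <-> 2 = 3
(!(φ && ψ) <-> !(φ -> (ψ && ψ))) -> ((ψ <-> (φ <-> χ)) <-> (!!ψ && ((φ -> χ) && φ))) = 2 -> 3 = 5
!ψ = !3 = 2
χ && !ψ = 3 && 2 = 2
φ && (χ && !ψ) = 2 && 2 = 2
φ && χ = 2 && 3 = 2
!(φ && χ) = !2 = 3
!ψ = !3 = 2
!(φ && χ) <-> !ψ = 3 <-> 2 = 4
(φ && (χ && !ψ)) -> (!(φ && χ) <-> !ψ) = 2 -> 4 = 5
χ && ψ = 3 && 3 = 3
!(χ && ψ) = !3 = 2
χ && ψ = 3 && 3 = 3
χ -> χ = 3 -> 3 = 5
(χ && ψ) -> (χ -> χ) = 3 -> 5 = 5
!(χ && ψ) && ((χ && ψ) -> (χ -> χ)) = 2 && 5 = 2
ψ -> χ = 3 -> 3 = 5
φ -> (ψ -> χ) = 2 -> 5 = 5
ψ && φ = 3 && 2 = 2
χ <-> (ψ && φ) = 3 <-> 2 = 4
(φ -> (ψ -> χ)) <-> (χ <-> (ψ && φ)) = 5 <-> 4 = 4
(!(χ && ψ) && ((χ && ψ) -> (χ -> χ))) <-> ((φ -> (ψ -> χ)) <-> (χ <-> (ψ && φ))) = 2 <-> 4 = 3
((φ && (χ && !ψ)) -> (!(φ && χ) <-> !ψ)) && ((!(χ && ψ) && ((χ && ψ) -> (χ -> χ))) <-> ((φ -> (ψ -> χ)) <-> (χ <-> (ψ && φ)))) = 5 && 3 = 3
((!(φ && ψ) <-> !(φ -> (ψ && ψ))) -> ((ψ <-> (φ <-> χ)) <-> (!!ψ && ((φ -> χ) && φ)))) -> (((φ && (χ && !ψ)) -> (!(φ && χ) <-> !ψ)) && ((!(χ && ψ) && ((χ && ψ) -> (χ -> χ))) <-> ((φ -> (ψ -> χ)) <-> (χ <-> (ψ && φ))))) = 5 -> 3 = 3
(((((φ <-> ψ) <-> φ) && ((ψ -> ψ) -> φ)) && (((ψ <-> φ) -> ((χ <-> χ) && !ψ)) <-> ((ψ && χ) && (φ <-> χ)))) -> (((χ <-> φ) && (ψ && (ψ && ψ))) -> !(((ψ <-> φ) -> ψ) -> φ))) -> (((!(φ && ψ) <-> !(φ -> (ψ && ψ))) -> ((ψ <-> (φ <-> χ)) <-> (!!ψ && ((φ -> χ) && φ)))) -> (((φ && (χ && !ψ)) -> (!(φ && χ) <-> !ψ)) && ((!(χ && ψ) && ((χ && ψ) -> (χ -> χ))) <-> ((φ -> (ψ -> χ)) <-> (χ <-> (ψ && φ)))))) = 5 -> 3 = 3

3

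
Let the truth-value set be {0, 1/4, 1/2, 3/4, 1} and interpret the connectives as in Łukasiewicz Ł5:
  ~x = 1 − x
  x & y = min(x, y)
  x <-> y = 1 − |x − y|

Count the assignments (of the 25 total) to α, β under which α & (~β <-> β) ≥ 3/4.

2

value 1: 1 assignment (counts)
value 3/4: 1 assignment (counts)
value 1/2: 7 assignments
value 1/4: 3 assignments
value 0: 13 assignments
So 2 of the 25 assignments meet the threshold.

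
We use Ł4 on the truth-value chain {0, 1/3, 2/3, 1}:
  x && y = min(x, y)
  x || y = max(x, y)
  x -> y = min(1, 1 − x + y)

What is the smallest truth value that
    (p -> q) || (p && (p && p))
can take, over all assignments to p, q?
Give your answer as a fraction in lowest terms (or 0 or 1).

2/3

Take p = 1/3, q = 0:
p -> q = 1/3 -> 0 = 2/3
p && p = 1/3 && 1/3 = 1/3
p && (p && p) = 1/3 && 1/3 = 1/3
(p -> q) || (p && (p && p)) = 2/3 || 1/3 = 2/3
No assignment yields a value below 2/3, so this is the minimum.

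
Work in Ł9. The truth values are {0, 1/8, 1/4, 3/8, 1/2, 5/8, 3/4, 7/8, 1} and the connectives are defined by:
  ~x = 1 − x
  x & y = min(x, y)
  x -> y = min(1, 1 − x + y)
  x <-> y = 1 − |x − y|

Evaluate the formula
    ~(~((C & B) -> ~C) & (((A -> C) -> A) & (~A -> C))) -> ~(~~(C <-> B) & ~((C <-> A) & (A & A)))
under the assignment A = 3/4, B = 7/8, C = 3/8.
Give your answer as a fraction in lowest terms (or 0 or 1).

C & B = 3/8 & 7/8 = 3/8
~C = ~3/8 = 5/8
(C & B) -> ~C = 3/8 -> 5/8 = 1
~((C & B) -> ~C) = ~1 = 0
A -> C = 3/4 -> 3/8 = 5/8
(A -> C) -> A = 5/8 -> 3/4 = 1
~A = ~3/4 = 1/4
~A -> C = 1/4 -> 3/8 = 1
((A -> C) -> A) & (~A -> C) = 1 & 1 = 1
~((C & B) -> ~C) & (((A -> C) -> A) & (~A -> C)) = 0 & 1 = 0
~(~((C & B) -> ~C) & (((A -> C) -> A) & (~A -> C))) = ~0 = 1
C <-> B = 3/8 <-> 7/8 = 1/2
~(C <-> B) = ~1/2 = 1/2
~~(C <-> B) = ~1/2 = 1/2
C <-> A = 3/8 <-> 3/4 = 5/8
A & A = 3/4 & 3/4 = 3/4
(C <-> A) & (A & A) = 5/8 & 3/4 = 5/8
~((C <-> A) & (A & A)) = ~5/8 = 3/8
~~(C <-> B) & ~((C <-> A) & (A & A)) = 1/2 & 3/8 = 3/8
~(~~(C <-> B) & ~((C <-> A) & (A & A))) = ~3/8 = 5/8
~(~((C & B) -> ~C) & (((A -> C) -> A) & (~A -> C))) -> ~(~~(C <-> B) & ~((C <-> A) & (A & A))) = 1 -> 5/8 = 5/8

5/8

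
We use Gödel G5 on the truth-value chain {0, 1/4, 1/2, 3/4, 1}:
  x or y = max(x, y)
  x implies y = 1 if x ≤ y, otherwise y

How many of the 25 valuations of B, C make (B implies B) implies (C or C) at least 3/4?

value 1: 5 assignments (counts)
value 3/4: 5 assignments (counts)
value 1/2: 5 assignments
value 1/4: 5 assignments
value 0: 5 assignments
So 10 of the 25 assignments meet the threshold.

10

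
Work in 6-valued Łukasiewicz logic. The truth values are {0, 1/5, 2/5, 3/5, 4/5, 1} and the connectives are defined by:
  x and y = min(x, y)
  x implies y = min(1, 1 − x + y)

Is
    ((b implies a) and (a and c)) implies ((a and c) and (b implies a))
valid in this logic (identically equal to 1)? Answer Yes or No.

Yes

At a = 4/5, b = 0, c = 3/5, for instance:
b implies a = 0 implies 4/5 = 1
a and c = 4/5 and 3/5 = 3/5
(b implies a) and (a and c) = 1 and 3/5 = 3/5
(a and c) and (b implies a) = 3/5 and 1 = 3/5
((b implies a) and (a and c)) implies ((a and c) and (b implies a)) = 3/5 implies 3/5 = 1
and checking the remaining 215 assignments likewise gives ≥ 1 in every case.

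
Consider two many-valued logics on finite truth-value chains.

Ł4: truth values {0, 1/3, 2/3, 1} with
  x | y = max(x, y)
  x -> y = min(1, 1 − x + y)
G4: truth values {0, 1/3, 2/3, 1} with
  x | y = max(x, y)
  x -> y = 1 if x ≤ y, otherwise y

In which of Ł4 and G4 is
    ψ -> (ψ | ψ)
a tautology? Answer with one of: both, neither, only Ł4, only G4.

In Ł4: every assignment gives 1 — tautology.
In G4: every assignment gives 1 — tautology.

both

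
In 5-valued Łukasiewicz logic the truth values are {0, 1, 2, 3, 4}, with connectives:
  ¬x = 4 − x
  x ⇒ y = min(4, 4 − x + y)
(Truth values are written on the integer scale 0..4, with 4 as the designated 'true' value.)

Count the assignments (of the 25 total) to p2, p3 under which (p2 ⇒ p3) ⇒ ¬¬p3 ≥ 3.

value 4: 9 assignments (counts)
value 3: 7 assignments (counts)
value 2: 5 assignments
value 1: 3 assignments
value 0: 1 assignment
So 16 of the 25 assignments meet the threshold.

16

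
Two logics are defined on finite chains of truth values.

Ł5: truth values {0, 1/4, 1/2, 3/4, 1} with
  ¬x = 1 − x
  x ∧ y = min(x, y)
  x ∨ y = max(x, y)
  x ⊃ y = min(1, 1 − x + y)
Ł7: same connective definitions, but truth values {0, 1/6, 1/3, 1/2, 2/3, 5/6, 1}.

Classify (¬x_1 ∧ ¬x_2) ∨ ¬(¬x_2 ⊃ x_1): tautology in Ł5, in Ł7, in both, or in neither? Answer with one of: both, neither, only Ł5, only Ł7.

In Ł5: at x_1 = 0, x_2 = 1/4 the value is 3/4 — not a tautology.
In Ł7: at x_1 = 0, x_2 = 1/6 the value is 5/6 — not a tautology.

neither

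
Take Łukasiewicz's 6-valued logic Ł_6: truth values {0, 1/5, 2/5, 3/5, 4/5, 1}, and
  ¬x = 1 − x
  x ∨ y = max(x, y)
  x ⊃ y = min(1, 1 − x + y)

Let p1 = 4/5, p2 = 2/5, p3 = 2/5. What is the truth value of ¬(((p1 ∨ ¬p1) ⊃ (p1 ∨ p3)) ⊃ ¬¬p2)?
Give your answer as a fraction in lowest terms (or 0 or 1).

3/5

¬p1 = ¬4/5 = 1/5
p1 ∨ ¬p1 = 4/5 ∨ 1/5 = 4/5
p1 ∨ p3 = 4/5 ∨ 2/5 = 4/5
(p1 ∨ ¬p1) ⊃ (p1 ∨ p3) = 4/5 ⊃ 4/5 = 1
¬p2 = ¬2/5 = 3/5
¬¬p2 = ¬3/5 = 2/5
((p1 ∨ ¬p1) ⊃ (p1 ∨ p3)) ⊃ ¬¬p2 = 1 ⊃ 2/5 = 2/5
¬(((p1 ∨ ¬p1) ⊃ (p1 ∨ p3)) ⊃ ¬¬p2) = ¬2/5 = 3/5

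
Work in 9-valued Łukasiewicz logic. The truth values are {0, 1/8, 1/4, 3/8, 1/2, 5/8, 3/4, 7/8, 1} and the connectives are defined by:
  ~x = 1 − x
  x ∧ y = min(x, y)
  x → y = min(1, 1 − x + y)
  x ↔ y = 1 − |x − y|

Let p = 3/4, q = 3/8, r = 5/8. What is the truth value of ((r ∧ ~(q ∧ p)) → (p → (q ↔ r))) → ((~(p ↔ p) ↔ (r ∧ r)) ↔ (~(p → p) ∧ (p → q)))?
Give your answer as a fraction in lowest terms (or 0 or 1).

5/8

q ∧ p = 3/8 ∧ 3/4 = 3/8
~(q ∧ p) = ~3/8 = 5/8
r ∧ ~(q ∧ p) = 5/8 ∧ 5/8 = 5/8
q ↔ r = 3/8 ↔ 5/8 = 3/4
p → (q ↔ r) = 3/4 → 3/4 = 1
(r ∧ ~(q ∧ p)) → (p → (q ↔ r)) = 5/8 → 1 = 1
p ↔ p = 3/4 ↔ 3/4 = 1
~(p ↔ p) = ~1 = 0
r ∧ r = 5/8 ∧ 5/8 = 5/8
~(p ↔ p) ↔ (r ∧ r) = 0 ↔ 5/8 = 3/8
p → p = 3/4 → 3/4 = 1
~(p → p) = ~1 = 0
p → q = 3/4 → 3/8 = 5/8
~(p → p) ∧ (p → q) = 0 ∧ 5/8 = 0
(~(p ↔ p) ↔ (r ∧ r)) ↔ (~(p → p) ∧ (p → q)) = 3/8 ↔ 0 = 5/8
((r ∧ ~(q ∧ p)) → (p → (q ↔ r))) → ((~(p ↔ p) ↔ (r ∧ r)) ↔ (~(p → p) ∧ (p → q))) = 1 → 5/8 = 5/8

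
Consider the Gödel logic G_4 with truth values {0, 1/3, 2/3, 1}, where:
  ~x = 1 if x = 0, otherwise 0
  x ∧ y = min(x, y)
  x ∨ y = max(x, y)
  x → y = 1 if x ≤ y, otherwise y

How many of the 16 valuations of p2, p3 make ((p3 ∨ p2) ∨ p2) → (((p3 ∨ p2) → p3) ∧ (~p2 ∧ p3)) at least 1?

p2 = 0, p3 = 0 ↦ 1  ≥
p2 = 0, p3 = 1/3 ↦ 1  ≥
p2 = 0, p3 = 2/3 ↦ 1  ≥
p2 = 0, p3 = 1 ↦ 1  ≥
p2 = 1/3, p3 = 0 ↦ 0  <
p2 = 1/3, p3 = 1/3 ↦ 0  <
p2 = 1/3, p3 = 2/3 ↦ 0  <
p2 = 1/3, p3 = 1 ↦ 0  <
p2 = 2/3, p3 = 0 ↦ 0  <
p2 = 2/3, p3 = 1/3 ↦ 0  <
p2 = 2/3, p3 = 2/3 ↦ 0  <
p2 = 2/3, p3 = 1 ↦ 0  <
p2 = 1, p3 = 0 ↦ 0  <
p2 = 1, p3 = 1/3 ↦ 0  <
p2 = 1, p3 = 2/3 ↦ 0  <
p2 = 1, p3 = 1 ↦ 0  <
So 4 of the 16 assignments meet the threshold.

4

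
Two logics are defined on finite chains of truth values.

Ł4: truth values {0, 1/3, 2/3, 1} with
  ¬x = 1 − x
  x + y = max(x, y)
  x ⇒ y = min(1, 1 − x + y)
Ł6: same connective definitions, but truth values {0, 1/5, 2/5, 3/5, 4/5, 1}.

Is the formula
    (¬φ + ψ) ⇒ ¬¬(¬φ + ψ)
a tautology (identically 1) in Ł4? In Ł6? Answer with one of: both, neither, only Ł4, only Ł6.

both

In Ł4: every assignment gives 1 — tautology.
In Ł6: every assignment gives 1 — tautology.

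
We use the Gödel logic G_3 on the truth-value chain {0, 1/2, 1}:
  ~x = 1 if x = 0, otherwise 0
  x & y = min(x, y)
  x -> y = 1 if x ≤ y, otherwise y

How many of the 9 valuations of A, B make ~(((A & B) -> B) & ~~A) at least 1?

A = 0, B = 0 ↦ 1  ≥
A = 0, B = 1/2 ↦ 1  ≥
A = 0, B = 1 ↦ 1  ≥
A = 1/2, B = 0 ↦ 0  <
A = 1/2, B = 1/2 ↦ 0  <
A = 1/2, B = 1 ↦ 0  <
A = 1, B = 0 ↦ 0  <
A = 1, B = 1/2 ↦ 0  <
A = 1, B = 1 ↦ 0  <
So 3 of the 9 assignments meet the threshold.

3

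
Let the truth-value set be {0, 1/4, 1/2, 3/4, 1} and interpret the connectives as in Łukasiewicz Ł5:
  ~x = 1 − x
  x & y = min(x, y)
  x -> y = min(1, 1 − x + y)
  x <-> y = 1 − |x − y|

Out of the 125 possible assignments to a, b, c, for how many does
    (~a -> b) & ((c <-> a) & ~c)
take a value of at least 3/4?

14

value 1: 1 assignment (counts)
value 3/4: 13 assignments (counts)
value 1/2: 37 assignments
value 1/4: 40 assignments
value 0: 34 assignments
So 14 of the 125 assignments meet the threshold.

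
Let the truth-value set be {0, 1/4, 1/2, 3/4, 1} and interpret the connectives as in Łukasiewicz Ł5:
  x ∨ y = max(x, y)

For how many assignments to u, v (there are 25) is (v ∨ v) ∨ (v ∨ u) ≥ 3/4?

16

value 1: 9 assignments (counts)
value 3/4: 7 assignments (counts)
value 1/2: 5 assignments
value 1/4: 3 assignments
value 0: 1 assignment
So 16 of the 25 assignments meet the threshold.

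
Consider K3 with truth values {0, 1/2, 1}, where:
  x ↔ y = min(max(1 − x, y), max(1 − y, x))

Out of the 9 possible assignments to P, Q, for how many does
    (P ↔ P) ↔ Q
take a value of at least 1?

2

P = 0, Q = 0 ↦ 0  <
P = 0, Q = 1/2 ↦ 1/2  <
P = 0, Q = 1 ↦ 1  ≥
P = 1/2, Q = 0 ↦ 1/2  <
P = 1/2, Q = 1/2 ↦ 1/2  <
P = 1/2, Q = 1 ↦ 1/2  <
P = 1, Q = 0 ↦ 0  <
P = 1, Q = 1/2 ↦ 1/2  <
P = 1, Q = 1 ↦ 1  ≥
So 2 of the 9 assignments meet the threshold.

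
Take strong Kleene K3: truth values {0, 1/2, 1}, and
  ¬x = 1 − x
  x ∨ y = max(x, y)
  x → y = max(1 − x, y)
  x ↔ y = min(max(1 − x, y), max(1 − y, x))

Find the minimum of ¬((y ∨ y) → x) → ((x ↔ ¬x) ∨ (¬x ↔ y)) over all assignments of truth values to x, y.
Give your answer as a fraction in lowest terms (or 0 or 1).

Take x = 0, y = 1/2:
y ∨ y = 1/2 ∨ 1/2 = 1/2
(y ∨ y) → x = 1/2 → 0 = 1/2
¬((y ∨ y) → x) = ¬1/2 = 1/2
¬x = ¬0 = 1
x ↔ ¬x = 0 ↔ 1 = 0
¬x = ¬0 = 1
¬x ↔ y = 1 ↔ 1/2 = 1/2
(x ↔ ¬x) ∨ (¬x ↔ y) = 0 ∨ 1/2 = 1/2
¬((y ∨ y) → x) → ((x ↔ ¬x) ∨ (¬x ↔ y)) = 1/2 → 1/2 = 1/2
No assignment yields a value below 1/2, so this is the minimum.

1/2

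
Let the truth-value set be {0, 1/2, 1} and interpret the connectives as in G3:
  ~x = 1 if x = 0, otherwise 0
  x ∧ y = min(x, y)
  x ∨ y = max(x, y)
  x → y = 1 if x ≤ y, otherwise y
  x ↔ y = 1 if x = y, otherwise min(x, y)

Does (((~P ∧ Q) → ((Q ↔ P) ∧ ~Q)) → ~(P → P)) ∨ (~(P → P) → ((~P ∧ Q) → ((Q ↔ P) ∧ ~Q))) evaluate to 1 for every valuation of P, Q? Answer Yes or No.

Yes

P = 0, Q = 0 ↦ 1
P = 0, Q = 1/2 ↦ 1
P = 0, Q = 1 ↦ 1
P = 1/2, Q = 0 ↦ 1
P = 1/2, Q = 1/2 ↦ 1
P = 1/2, Q = 1 ↦ 1
P = 1, Q = 0 ↦ 1
P = 1, Q = 1/2 ↦ 1
P = 1, Q = 1 ↦ 1
Every assignment gives a value ≥ 1.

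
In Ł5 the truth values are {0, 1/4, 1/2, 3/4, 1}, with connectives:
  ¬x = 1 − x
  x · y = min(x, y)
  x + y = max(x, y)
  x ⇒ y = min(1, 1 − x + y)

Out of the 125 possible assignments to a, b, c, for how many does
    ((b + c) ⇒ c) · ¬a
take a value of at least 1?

value 1: 15 assignments (counts)
value 3/4: 23 assignments
value 1/2: 28 assignments
value 1/4: 30 assignments
value 0: 29 assignments
So 15 of the 125 assignments meet the threshold.

15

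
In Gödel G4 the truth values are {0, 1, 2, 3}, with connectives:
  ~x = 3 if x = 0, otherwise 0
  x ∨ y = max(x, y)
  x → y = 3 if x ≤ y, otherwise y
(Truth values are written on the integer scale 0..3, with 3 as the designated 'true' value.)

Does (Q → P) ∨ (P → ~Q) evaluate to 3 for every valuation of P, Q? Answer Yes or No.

Counterexample: take P = 1, Q = 2.
Q → P = 2 → 1 = 1
~Q = ~2 = 0
P → ~Q = 1 → 0 = 0
(Q → P) ∨ (P → ~Q) = 1 ∨ 0 = 1
This gives 1 ≠ 3.

No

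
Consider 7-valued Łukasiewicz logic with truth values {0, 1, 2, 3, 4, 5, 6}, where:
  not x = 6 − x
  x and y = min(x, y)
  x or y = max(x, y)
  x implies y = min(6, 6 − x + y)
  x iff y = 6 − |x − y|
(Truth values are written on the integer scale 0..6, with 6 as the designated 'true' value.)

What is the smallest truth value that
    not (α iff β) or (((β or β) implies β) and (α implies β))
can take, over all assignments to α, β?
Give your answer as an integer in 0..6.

3

Take α = 3, β = 0:
α iff β = 3 iff 0 = 3
not (α iff β) = not 3 = 3
β or β = 0 or 0 = 0
(β or β) implies β = 0 implies 0 = 6
α implies β = 3 implies 0 = 3
((β or β) implies β) and (α implies β) = 6 and 3 = 3
not (α iff β) or (((β or β) implies β) and (α implies β)) = 3 or 3 = 3
No assignment yields a value below 3, so this is the minimum.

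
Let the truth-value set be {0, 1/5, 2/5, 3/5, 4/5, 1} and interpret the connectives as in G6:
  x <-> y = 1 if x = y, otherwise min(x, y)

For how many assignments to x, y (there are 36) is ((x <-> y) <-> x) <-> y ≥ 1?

26

value 1: 26 assignments (counts)
value 4/5: 4 assignments
value 3/5: 3 assignments
value 2/5: 2 assignments
value 1/5: 1 assignment
So 26 of the 36 assignments meet the threshold.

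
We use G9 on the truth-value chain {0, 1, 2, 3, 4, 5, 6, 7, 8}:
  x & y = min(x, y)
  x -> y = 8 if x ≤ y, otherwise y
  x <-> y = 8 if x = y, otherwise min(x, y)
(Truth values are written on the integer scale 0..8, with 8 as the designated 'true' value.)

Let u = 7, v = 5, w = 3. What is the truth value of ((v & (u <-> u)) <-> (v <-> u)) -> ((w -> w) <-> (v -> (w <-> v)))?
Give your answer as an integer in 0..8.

3

u <-> u = 7 <-> 7 = 8
v & (u <-> u) = 5 & 8 = 5
v <-> u = 5 <-> 7 = 5
(v & (u <-> u)) <-> (v <-> u) = 5 <-> 5 = 8
w -> w = 3 -> 3 = 8
w <-> v = 3 <-> 5 = 3
v -> (w <-> v) = 5 -> 3 = 3
(w -> w) <-> (v -> (w <-> v)) = 8 <-> 3 = 3
((v & (u <-> u)) <-> (v <-> u)) -> ((w -> w) <-> (v -> (w <-> v))) = 8 -> 3 = 3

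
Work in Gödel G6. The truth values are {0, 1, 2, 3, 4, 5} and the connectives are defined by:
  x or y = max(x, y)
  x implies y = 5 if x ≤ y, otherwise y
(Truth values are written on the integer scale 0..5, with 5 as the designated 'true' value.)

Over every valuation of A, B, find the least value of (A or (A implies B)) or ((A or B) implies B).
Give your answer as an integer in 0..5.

1

Take A = 1, B = 0:
A implies B = 1 implies 0 = 0
A or (A implies B) = 1 or 0 = 1
A or B = 1 or 0 = 1
(A or B) implies B = 1 implies 0 = 0
(A or (A implies B)) or ((A or B) implies B) = 1 or 0 = 1
No assignment yields a value below 1, so this is the minimum.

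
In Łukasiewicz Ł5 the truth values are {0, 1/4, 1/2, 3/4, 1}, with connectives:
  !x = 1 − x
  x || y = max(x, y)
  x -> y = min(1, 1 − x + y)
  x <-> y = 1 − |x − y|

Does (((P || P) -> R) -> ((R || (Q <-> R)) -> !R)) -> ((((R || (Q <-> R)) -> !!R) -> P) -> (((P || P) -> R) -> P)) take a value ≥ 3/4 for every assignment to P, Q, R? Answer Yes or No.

Counterexample: take P = 0, Q = 0, R = 0.
P || P = 0 || 0 = 0
(P || P) -> R = 0 -> 0 = 1
Q <-> R = 0 <-> 0 = 1
R || (Q <-> R) = 0 || 1 = 1
!R = !0 = 1
(R || (Q <-> R)) -> !R = 1 -> 1 = 1
((P || P) -> R) -> ((R || (Q <-> R)) -> !R) = 1 -> 1 = 1
Q <-> R = 0 <-> 0 = 1
R || (Q <-> R) = 0 || 1 = 1
!R = !0 = 1
!!R = !1 = 0
(R || (Q <-> R)) -> !!R = 1 -> 0 = 0
((R || (Q <-> R)) -> !!R) -> P = 0 -> 0 = 1
P || P = 0 || 0 = 0
(P || P) -> R = 0 -> 0 = 1
((P || P) -> R) -> P = 1 -> 0 = 0
(((R || (Q <-> R)) -> !!R) -> P) -> (((P || P) -> R) -> P) = 1 -> 0 = 0
(((P || P) -> R) -> ((R || (Q <-> R)) -> !R)) -> ((((R || (Q <-> R)) -> !!R) -> P) -> (((P || P) -> R) -> P)) = 1 -> 0 = 0
This gives 0, which is below 3/4.

No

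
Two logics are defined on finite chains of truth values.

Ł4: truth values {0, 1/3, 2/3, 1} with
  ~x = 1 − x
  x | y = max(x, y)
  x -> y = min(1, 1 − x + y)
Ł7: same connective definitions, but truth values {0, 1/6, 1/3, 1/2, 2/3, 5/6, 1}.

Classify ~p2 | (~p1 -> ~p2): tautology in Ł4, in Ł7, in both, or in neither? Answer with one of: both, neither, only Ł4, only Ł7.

In Ł4: at p1 = 0, p2 = 1/3 the value is 2/3 — not a tautology.
In Ł7: at p1 = 0, p2 = 1/6 the value is 5/6 — not a tautology.

neither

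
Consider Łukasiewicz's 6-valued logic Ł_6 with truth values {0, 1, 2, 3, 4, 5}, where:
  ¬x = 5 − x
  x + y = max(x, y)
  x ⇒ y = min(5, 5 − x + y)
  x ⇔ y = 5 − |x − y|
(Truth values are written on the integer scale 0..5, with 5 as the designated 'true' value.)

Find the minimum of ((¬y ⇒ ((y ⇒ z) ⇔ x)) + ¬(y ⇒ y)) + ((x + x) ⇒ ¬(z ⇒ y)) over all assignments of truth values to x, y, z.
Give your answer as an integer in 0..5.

Take x = 2, y = 0, z = 0:
¬y = ¬0 = 5
y ⇒ z = 0 ⇒ 0 = 5
(y ⇒ z) ⇔ x = 5 ⇔ 2 = 2
¬y ⇒ ((y ⇒ z) ⇔ x) = 5 ⇒ 2 = 2
y ⇒ y = 0 ⇒ 0 = 5
¬(y ⇒ y) = ¬5 = 0
(¬y ⇒ ((y ⇒ z) ⇔ x)) + ¬(y ⇒ y) = 2 + 0 = 2
x + x = 2 + 2 = 2
z ⇒ y = 0 ⇒ 0 = 5
¬(z ⇒ y) = ¬5 = 0
(x + x) ⇒ ¬(z ⇒ y) = 2 ⇒ 0 = 3
((¬y ⇒ ((y ⇒ z) ⇔ x)) + ¬(y ⇒ y)) + ((x + x) ⇒ ¬(z ⇒ y)) = 2 + 3 = 3
No assignment yields a value below 3, so this is the minimum.

3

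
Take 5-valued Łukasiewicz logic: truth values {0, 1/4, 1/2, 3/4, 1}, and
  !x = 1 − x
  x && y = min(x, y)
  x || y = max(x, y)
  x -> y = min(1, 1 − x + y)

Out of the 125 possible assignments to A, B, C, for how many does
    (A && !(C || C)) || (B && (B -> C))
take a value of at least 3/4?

value 1: 10 assignments (counts)
value 3/4: 35 assignments (counts)
value 1/2: 42 assignments
value 1/4: 28 assignments
value 0: 10 assignments
So 45 of the 125 assignments meet the threshold.

45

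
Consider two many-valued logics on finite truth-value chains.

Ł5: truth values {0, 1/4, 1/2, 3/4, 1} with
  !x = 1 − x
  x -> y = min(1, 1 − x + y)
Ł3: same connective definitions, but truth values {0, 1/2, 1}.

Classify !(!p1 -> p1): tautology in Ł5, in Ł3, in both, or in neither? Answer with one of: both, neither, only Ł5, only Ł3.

neither

In Ł5: at p1 = 1/4 the value is 1/2 — not a tautology.
In Ł3: at p1 = 1/2 the value is 0 — not a tautology.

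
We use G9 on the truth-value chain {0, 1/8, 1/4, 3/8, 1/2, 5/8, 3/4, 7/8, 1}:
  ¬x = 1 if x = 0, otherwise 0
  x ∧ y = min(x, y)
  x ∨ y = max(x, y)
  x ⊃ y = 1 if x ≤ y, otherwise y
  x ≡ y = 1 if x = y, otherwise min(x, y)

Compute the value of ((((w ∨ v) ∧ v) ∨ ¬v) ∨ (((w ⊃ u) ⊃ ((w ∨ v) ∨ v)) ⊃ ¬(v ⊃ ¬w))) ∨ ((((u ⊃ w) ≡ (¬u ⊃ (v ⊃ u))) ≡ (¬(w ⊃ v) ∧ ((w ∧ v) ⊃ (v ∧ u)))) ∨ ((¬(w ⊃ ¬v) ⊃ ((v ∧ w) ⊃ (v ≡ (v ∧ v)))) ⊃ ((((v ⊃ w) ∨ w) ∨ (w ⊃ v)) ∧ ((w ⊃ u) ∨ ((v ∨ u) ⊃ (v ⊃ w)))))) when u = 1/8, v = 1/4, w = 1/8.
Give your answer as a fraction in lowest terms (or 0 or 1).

1

w ∨ v = 1/8 ∨ 1/4 = 1/4
(w ∨ v) ∧ v = 1/4 ∧ 1/4 = 1/4
¬v = ¬1/4 = 0
((w ∨ v) ∧ v) ∨ ¬v = 1/4 ∨ 0 = 1/4
w ⊃ u = 1/8 ⊃ 1/8 = 1
w ∨ v = 1/8 ∨ 1/4 = 1/4
(w ∨ v) ∨ v = 1/4 ∨ 1/4 = 1/4
(w ⊃ u) ⊃ ((w ∨ v) ∨ v) = 1 ⊃ 1/4 = 1/4
¬w = ¬1/8 = 0
v ⊃ ¬w = 1/4 ⊃ 0 = 0
¬(v ⊃ ¬w) = ¬0 = 1
((w ⊃ u) ⊃ ((w ∨ v) ∨ v)) ⊃ ¬(v ⊃ ¬w) = 1/4 ⊃ 1 = 1
(((w ∨ v) ∧ v) ∨ ¬v) ∨ (((w ⊃ u) ⊃ ((w ∨ v) ∨ v)) ⊃ ¬(v ⊃ ¬w)) = 1/4 ∨ 1 = 1
u ⊃ w = 1/8 ⊃ 1/8 = 1
¬u = ¬1/8 = 0
v ⊃ u = 1/4 ⊃ 1/8 = 1/8
¬u ⊃ (v ⊃ u) = 0 ⊃ 1/8 = 1
(u ⊃ w) ≡ (¬u ⊃ (v ⊃ u)) = 1 ≡ 1 = 1
w ⊃ v = 1/8 ⊃ 1/4 = 1
¬(w ⊃ v) = ¬1 = 0
w ∧ v = 1/8 ∧ 1/4 = 1/8
v ∧ u = 1/4 ∧ 1/8 = 1/8
(w ∧ v) ⊃ (v ∧ u) = 1/8 ⊃ 1/8 = 1
¬(w ⊃ v) ∧ ((w ∧ v) ⊃ (v ∧ u)) = 0 ∧ 1 = 0
((u ⊃ w) ≡ (¬u ⊃ (v ⊃ u))) ≡ (¬(w ⊃ v) ∧ ((w ∧ v) ⊃ (v ∧ u))) = 1 ≡ 0 = 0
¬v = ¬1/4 = 0
w ⊃ ¬v = 1/8 ⊃ 0 = 0
¬(w ⊃ ¬v) = ¬0 = 1
v ∧ w = 1/4 ∧ 1/8 = 1/8
v ∧ v = 1/4 ∧ 1/4 = 1/4
v ≡ (v ∧ v) = 1/4 ≡ 1/4 = 1
(v ∧ w) ⊃ (v ≡ (v ∧ v)) = 1/8 ⊃ 1 = 1
¬(w ⊃ ¬v) ⊃ ((v ∧ w) ⊃ (v ≡ (v ∧ v))) = 1 ⊃ 1 = 1
v ⊃ w = 1/4 ⊃ 1/8 = 1/8
(v ⊃ w) ∨ w = 1/8 ∨ 1/8 = 1/8
w ⊃ v = 1/8 ⊃ 1/4 = 1
((v ⊃ w) ∨ w) ∨ (w ⊃ v) = 1/8 ∨ 1 = 1
w ⊃ u = 1/8 ⊃ 1/8 = 1
v ∨ u = 1/4 ∨ 1/8 = 1/4
v ⊃ w = 1/4 ⊃ 1/8 = 1/8
(v ∨ u) ⊃ (v ⊃ w) = 1/4 ⊃ 1/8 = 1/8
(w ⊃ u) ∨ ((v ∨ u) ⊃ (v ⊃ w)) = 1 ∨ 1/8 = 1
(((v ⊃ w) ∨ w) ∨ (w ⊃ v)) ∧ ((w ⊃ u) ∨ ((v ∨ u) ⊃ (v ⊃ w))) = 1 ∧ 1 = 1
(¬(w ⊃ ¬v) ⊃ ((v ∧ w) ⊃ (v ≡ (v ∧ v)))) ⊃ ((((v ⊃ w) ∨ w) ∨ (w ⊃ v)) ∧ ((w ⊃ u) ∨ ((v ∨ u) ⊃ (v ⊃ w)))) = 1 ⊃ 1 = 1
(((u ⊃ w) ≡ (¬u ⊃ (v ⊃ u))) ≡ (¬(w ⊃ v) ∧ ((w ∧ v) ⊃ (v ∧ u)))) ∨ ((¬(w ⊃ ¬v) ⊃ ((v ∧ w) ⊃ (v ≡ (v ∧ v)))) ⊃ ((((v ⊃ w) ∨ w) ∨ (w ⊃ v)) ∧ ((w ⊃ u) ∨ ((v ∨ u) ⊃ (v ⊃ w))))) = 0 ∨ 1 = 1
((((w ∨ v) ∧ v) ∨ ¬v) ∨ (((w ⊃ u) ⊃ ((w ∨ v) ∨ v)) ⊃ ¬(v ⊃ ¬w))) ∨ ((((u ⊃ w) ≡ (¬u ⊃ (v ⊃ u))) ≡ (¬(w ⊃ v) ∧ ((w ∧ v) ⊃ (v ∧ u)))) ∨ ((¬(w ⊃ ¬v) ⊃ ((v ∧ w) ⊃ (v ≡ (v ∧ v)))) ⊃ ((((v ⊃ w) ∨ w) ∨ (w ⊃ v)) ∧ ((w ⊃ u) ∨ ((v ∨ u) ⊃ (v ⊃ w)))))) = 1 ∨ 1 = 1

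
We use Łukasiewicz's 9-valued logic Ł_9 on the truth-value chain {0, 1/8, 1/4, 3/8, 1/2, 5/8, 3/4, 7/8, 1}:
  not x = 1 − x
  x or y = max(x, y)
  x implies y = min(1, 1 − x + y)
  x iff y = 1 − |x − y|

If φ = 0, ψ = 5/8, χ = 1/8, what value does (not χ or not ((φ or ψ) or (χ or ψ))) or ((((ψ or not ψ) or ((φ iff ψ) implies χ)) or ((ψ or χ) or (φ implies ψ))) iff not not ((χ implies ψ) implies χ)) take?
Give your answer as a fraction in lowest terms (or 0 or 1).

7/8

not χ = not 1/8 = 7/8
φ or ψ = 0 or 5/8 = 5/8
χ or ψ = 1/8 or 5/8 = 5/8
(φ or ψ) or (χ or ψ) = 5/8 or 5/8 = 5/8
not ((φ or ψ) or (χ or ψ)) = not 5/8 = 3/8
not χ or not ((φ or ψ) or (χ or ψ)) = 7/8 or 3/8 = 7/8
not ψ = not 5/8 = 3/8
ψ or not ψ = 5/8 or 3/8 = 5/8
φ iff ψ = 0 iff 5/8 = 3/8
(φ iff ψ) implies χ = 3/8 implies 1/8 = 3/4
(ψ or not ψ) or ((φ iff ψ) implies χ) = 5/8 or 3/4 = 3/4
ψ or χ = 5/8 or 1/8 = 5/8
φ implies ψ = 0 implies 5/8 = 1
(ψ or χ) or (φ implies ψ) = 5/8 or 1 = 1
((ψ or not ψ) or ((φ iff ψ) implies χ)) or ((ψ or χ) or (φ implies ψ)) = 3/4 or 1 = 1
χ implies ψ = 1/8 implies 5/8 = 1
(χ implies ψ) implies χ = 1 implies 1/8 = 1/8
not ((χ implies ψ) implies χ) = not 1/8 = 7/8
not not ((χ implies ψ) implies χ) = not 7/8 = 1/8
(((ψ or not ψ) or ((φ iff ψ) implies χ)) or ((ψ or χ) or (φ implies ψ))) iff not not ((χ implies ψ) implies χ) = 1 iff 1/8 = 1/8
(not χ or not ((φ or ψ) or (χ or ψ))) or ((((ψ or not ψ) or ((φ iff ψ) implies χ)) or ((ψ or χ) or (φ implies ψ))) iff not not ((χ implies ψ) implies χ)) = 7/8 or 1/8 = 7/8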